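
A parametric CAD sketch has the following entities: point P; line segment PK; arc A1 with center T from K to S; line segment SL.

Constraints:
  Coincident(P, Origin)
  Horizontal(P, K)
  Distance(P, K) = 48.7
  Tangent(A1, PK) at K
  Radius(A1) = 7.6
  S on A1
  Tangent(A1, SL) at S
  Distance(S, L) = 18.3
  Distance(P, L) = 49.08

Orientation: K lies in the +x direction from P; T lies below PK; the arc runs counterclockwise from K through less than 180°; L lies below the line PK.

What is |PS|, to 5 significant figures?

41.835

P is at the origin; PK is horizontal with |PK| = 48.7 and K on the +x side, so K = (48.700, 0.0000). Tangency of A1 to PK means the radius TK is perpendicular to PK, so T = K + (0, -7.6) = (48.700, -7.6000). Since TS ⟂ SL (tangency), |TL| = √(7.6² + 18.3²) = 19.815 regardless of where S sits on A1. So L lies on both circle(P, 49.08) and circle(T, 19.815); the below-PK intersection is L = (41.572, -26.089). S is the foot of the tangent from L: S = (41.102, -7.7949).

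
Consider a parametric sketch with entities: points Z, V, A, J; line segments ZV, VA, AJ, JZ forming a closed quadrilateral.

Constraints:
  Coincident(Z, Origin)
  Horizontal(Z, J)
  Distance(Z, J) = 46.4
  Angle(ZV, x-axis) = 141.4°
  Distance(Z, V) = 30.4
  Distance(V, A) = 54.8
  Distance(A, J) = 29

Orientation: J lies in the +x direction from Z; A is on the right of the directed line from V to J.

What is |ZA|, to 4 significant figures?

24.47

Checks: ZV at 141.4° ✓; |VA| = 54.80 ✓; |AJ| = 29.00 ✓.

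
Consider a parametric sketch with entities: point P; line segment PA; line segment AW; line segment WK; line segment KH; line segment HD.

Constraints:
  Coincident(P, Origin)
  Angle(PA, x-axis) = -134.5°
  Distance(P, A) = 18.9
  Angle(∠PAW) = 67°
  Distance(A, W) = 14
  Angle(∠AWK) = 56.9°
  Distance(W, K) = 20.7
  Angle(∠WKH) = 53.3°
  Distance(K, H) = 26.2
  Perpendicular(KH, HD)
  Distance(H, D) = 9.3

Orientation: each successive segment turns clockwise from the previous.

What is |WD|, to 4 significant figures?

15.64

P is at the origin; PA runs at -134.5° with length 18.9, so A = (-13.25, -13.48). ∠PAW = 67.0° gives AW at 112.5° from the x-axis; with |AW| = 14.0, W = (-18.60, -0.5461). ∠AWK = 56.9° gives WK at -10.60° from the x-axis; with |WK| = 20.7, K = (1.742, -4.354). ∠WKH = 53.3° gives KH at -137.3° from the x-axis; with |KH| = 26.2, H = (-17.51, -22.12). KH is perpendicular to HD, so HD runs at 132.7°; with |HD| = 9.3, D = (-23.82, -15.29). Then |WD| = |D − W| = 15.64.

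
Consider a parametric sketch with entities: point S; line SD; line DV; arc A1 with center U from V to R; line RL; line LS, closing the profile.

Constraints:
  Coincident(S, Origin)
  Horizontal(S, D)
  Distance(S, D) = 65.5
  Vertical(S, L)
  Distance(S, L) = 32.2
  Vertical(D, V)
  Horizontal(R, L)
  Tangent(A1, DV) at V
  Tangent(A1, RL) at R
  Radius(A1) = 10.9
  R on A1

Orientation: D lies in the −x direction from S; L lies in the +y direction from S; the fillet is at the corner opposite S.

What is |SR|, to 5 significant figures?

63.388

S is at the origin; SD is horizontal with |SD| = 65.5 and D on the −x side, so D = (-65.500, 0.0000). S and L share the same x with |SL| = 32.2 and L on the +y side, so L = (0.0000, 32.200). The virtual corner opposite S is at (-65.500, 32.200). Tangency of A1 to DV means the radius UV is perpendicular to DV and the tangent condition forces UR to be normal to RL, with radius 10.9, so the center U sits 10.9 in from both sides at U = (-54.600, 21.300). That places the tangent points at V = (-65.500, 21.300) on DV and R = (-54.600, 32.200) on RL. Then |SR| = |R − S| = 63.388.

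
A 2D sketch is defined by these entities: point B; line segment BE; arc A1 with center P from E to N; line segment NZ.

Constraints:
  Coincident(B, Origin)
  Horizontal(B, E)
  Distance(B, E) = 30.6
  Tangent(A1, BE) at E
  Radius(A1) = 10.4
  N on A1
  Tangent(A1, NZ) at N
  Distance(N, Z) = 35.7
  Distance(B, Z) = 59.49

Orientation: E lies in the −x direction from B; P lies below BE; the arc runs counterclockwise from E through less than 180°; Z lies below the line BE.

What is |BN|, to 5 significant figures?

42.566

Checks: |PN| = 10.40 ✓; ∠(PN, NZ) = 90.00° ✓; |NZ| = 35.70 ✓; |BZ| = 59.49 ✓.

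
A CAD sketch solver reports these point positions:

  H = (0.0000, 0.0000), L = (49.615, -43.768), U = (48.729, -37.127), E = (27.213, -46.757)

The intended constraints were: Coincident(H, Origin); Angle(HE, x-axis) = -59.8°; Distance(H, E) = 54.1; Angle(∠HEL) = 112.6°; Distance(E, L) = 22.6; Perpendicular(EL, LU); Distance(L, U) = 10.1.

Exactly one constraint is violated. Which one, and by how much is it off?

Distance(L, U) = 10.1 — off by 3.40.

H = (0.00, 0.00) ✓; HE at -59.80° ✓; |HE| = 54.10 ✓; ∠HEL = 112.6° ✓; |EL| = 22.60 ✓; ∠(EL, LU) = 90.00° ✓; |LU| = 6.700 ✗.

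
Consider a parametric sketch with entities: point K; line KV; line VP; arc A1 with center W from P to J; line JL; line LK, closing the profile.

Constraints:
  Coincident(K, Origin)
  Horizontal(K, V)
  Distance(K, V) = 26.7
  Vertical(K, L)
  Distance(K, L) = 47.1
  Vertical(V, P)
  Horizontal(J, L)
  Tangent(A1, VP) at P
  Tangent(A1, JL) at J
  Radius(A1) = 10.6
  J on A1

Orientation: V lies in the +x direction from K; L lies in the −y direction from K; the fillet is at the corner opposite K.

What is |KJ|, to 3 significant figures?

49.8

K is at the origin; K and V share the same y with |KV| = 26.7 and V on the +x side, so V = (26.7, 0.00). KL is vertical with |KL| = 47.1 and L on the −y side, so L = (0.00, -47.1). The virtual corner opposite K is at (26.7, -47.1). Since A1 is tangent to VP there, WP ⟂ VP and since A1 is tangent to JL there, WJ ⟂ JL, with radius 10.6, so the center W sits 10.6 in from both sides at W = (16.1, -36.5). That places the tangent points at P = (26.7, -36.5) on VP and J = (16.1, -47.1) on JL. Then |KJ| = |J − K| = 49.8.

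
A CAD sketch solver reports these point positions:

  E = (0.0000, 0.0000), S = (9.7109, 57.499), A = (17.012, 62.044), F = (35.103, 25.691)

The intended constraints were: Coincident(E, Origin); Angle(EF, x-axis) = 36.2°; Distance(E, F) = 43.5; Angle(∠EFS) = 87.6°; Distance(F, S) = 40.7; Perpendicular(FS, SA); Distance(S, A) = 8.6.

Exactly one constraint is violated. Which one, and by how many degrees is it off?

Perpendicular(FS, SA) — off by 6.70°.

E = (0.00, 0.00) ✓; EF at 36.20° ✓; |EF| = 43.50 ✓; ∠EFS = 87.60° ✓; |FS| = 40.70 ✓; ∠(FS, SA) = 96.70° ✗; |SA| = 8.600 ✓.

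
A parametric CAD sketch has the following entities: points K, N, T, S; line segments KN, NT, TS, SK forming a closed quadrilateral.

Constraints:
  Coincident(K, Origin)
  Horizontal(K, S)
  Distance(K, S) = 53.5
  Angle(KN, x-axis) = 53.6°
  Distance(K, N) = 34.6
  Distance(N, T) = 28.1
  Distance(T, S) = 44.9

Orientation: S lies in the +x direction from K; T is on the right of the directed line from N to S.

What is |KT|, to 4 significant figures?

8.984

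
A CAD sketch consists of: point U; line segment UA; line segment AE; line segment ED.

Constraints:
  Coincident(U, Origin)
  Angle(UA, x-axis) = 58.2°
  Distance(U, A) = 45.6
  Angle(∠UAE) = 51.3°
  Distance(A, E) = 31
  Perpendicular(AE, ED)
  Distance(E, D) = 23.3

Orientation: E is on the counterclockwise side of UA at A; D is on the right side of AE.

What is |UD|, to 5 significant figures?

58.940

U is at the origin; UA runs at 58.2° with length 45.6, so A = 45.6·(cos 58.2°, sin 58.2°) = (24.029, 38.755). ∠UAE = 51.3°, so AE runs at 58.2° + (180° − 51.3°) = 186.90° from the x-axis; with |AE| = 31.0, E = A + 31.0·(cos 186.90°, sin 186.90°) = (-6.7463, 35.031). AE ⟂ ED; with |ED| = 23.3 on the right of AE, D = E + 23.3·(-0.12014, 0.99276) = (-9.5455, 58.162). Then |UD| = |D − U| = 58.940.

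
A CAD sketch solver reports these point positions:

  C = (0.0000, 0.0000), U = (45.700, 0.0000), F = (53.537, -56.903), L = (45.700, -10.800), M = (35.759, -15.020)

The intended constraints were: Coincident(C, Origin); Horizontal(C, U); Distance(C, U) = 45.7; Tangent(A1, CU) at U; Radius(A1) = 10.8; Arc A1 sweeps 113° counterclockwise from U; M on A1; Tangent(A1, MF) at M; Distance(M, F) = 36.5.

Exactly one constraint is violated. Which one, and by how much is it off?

Distance(M, F) = 36.5 — off by 9.00.

C = (0.00, 0.00) ✓; C.y = 0.00, U.y = 0.00 ✓; |CU| = 45.70 ✓; ∠(LU, UC) = 90.00° ✓; |LU| = 10.80 ✓; bearing(L→M) − bearing(L→U) = 113.0° ✓; |LM| = 10.80 ✓; ∠(LM, MF) = 90.00° ✓; |MF| = 45.50 ✗.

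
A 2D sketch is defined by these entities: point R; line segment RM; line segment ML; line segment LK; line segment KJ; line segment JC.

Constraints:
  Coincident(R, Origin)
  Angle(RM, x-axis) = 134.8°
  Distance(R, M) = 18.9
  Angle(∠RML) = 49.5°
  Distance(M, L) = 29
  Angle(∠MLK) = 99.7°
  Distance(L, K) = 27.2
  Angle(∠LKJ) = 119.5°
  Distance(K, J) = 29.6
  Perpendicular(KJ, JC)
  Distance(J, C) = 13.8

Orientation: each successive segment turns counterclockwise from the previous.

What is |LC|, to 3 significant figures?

44.1

∠LKJ = 119.5° gives KJ at 46.1° from the x-axis; with |KJ| = 29.6, J = (31.2, -0.928). The perpendicularity gives JC at right angles to KJ, so JC runs at 136°; with |JC| = 13.8, C = (21.2, 8.64). Then |LC| = |C − L| = 44.1.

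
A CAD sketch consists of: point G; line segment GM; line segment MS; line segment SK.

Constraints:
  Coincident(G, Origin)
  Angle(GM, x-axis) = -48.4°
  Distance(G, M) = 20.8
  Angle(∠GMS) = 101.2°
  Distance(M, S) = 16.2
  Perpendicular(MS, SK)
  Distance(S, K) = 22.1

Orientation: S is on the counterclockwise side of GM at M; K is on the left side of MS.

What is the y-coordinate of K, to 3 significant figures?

11.7

G is at the origin; GM runs at -48.4° with length 20.8, so M = 20.8·(cos -48.4°, sin -48.4°) = (13.8, -15.6). ∠GMS = 101.2°, so MS runs at -48.4° + (180° − 101.2°) = 30.4° from the x-axis; with |MS| = 16.2, S = M + 16.2·(cos 30.4°, sin 30.4°) = (27.8, -7.36). The perpendicularity gives SK at right angles to MS; with |SK| = 22.1 on the left of MS, K = S + 22.1·(-0.506, 0.863) = (16.6, 11.7). So K.y = 11.7.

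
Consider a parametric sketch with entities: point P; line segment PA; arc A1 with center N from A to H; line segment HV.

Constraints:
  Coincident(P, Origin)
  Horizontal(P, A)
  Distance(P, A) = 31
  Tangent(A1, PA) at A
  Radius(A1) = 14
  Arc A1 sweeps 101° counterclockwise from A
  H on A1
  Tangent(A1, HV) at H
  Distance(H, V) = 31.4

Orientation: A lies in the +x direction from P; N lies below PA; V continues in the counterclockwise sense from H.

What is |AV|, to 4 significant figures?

48.12

P is at the origin; P and A share the same y with |PA| = 31.0 and A on the +x side, so A = (31.00, 0.000). Since A1 is tangent to PA there, NA ⟂ PA, so N = A + (0, -14) = (31.00, -14.00). On A1, A sits at bearing 90° from N; a 101° counterclockwise sweep puts H at bearing 191°, so H = N + 14.0·(cos 191°, sin 191°) = (17.26, -16.67). Since A1 is tangent to HV there, NH ⟂ HV, so HV runs along (−sin 191°, cos 191°); with |HV| = 31.4, V = (23.25, -47.49). Then |AV| = |V − A| = 48.12.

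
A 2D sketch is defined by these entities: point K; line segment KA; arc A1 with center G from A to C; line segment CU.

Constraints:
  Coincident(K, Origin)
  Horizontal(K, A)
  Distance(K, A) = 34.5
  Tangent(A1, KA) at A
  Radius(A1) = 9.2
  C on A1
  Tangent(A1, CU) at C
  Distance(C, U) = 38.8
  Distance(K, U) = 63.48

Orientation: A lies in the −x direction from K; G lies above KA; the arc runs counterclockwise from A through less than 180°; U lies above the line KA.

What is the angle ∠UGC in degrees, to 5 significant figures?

76.661°

K is at the origin; K and A share the same y with |KA| = 34.5 and A on the −x side, so A = (-34.500, 0.0000). Tangency of A1 to KA means the radius GA is perpendicular to KA, so G = A + (0, 9.2) = (-34.500, 9.2000). Since GC ⟂ CU (tangency), |GU| = √(9.2² + 38.8²) = 39.876 regardless of where C sits on A1. So U lies on both circle(K, 63.48) and circle(G, 39.876); the above-KA intersection is U = (-40.884, 48.561). C is the foot of the tangent from U: C = (-26.003, 12.728).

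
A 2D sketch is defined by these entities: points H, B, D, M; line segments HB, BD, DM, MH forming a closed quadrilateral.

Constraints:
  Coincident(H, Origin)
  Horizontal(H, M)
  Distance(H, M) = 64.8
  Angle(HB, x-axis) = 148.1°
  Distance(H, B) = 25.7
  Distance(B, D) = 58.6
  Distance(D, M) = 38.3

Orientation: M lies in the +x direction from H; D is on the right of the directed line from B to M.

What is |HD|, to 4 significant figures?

32.96

H is at the origin; HM is horizontal with |HM| = 64.8 and M in +x, so M = (64.8, 0). HB runs at 148.1° with |HB| = 25.7, so B = (-21.82, 13.58). D is determined by |BD| = 58.6 and |DM| = 38.3 together: it lies at the intersection of circle(B, 58.6) and circle(M, 38.3). With |BM| = 87.68, the foot of the radical line on BM is 55.06 from B and the perpendicular offset is √(58.6² − 55.06²) = 20.07. Taking the right-of-BM solution: D = (29.46, -14.77).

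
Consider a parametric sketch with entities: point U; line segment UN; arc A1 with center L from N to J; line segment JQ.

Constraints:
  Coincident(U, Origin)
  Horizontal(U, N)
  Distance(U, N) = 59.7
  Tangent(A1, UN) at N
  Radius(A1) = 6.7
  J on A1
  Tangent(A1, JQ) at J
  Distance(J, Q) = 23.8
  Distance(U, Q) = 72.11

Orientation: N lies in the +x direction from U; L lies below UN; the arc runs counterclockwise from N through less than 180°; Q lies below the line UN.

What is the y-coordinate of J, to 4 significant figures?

-9.904

U is at the origin; U and N share the same y with |UN| = 59.7 and N on the +x side, so N = (59.70, 0.000). The tangent condition forces LN to be normal to UN, so L = N + (0, -6.7) = (59.70, -6.700). Since LJ ⟂ JQ (tangency), |LQ| = √(6.7² + 23.8²) = 24.73 regardless of where J sits on A1. So Q lies on both circle(U, 72.11) and circle(L, 24.73); the below-UN intersection is Q = (65.20, -30.81). J is the foot of the tangent from Q: J = (53.82, -9.904).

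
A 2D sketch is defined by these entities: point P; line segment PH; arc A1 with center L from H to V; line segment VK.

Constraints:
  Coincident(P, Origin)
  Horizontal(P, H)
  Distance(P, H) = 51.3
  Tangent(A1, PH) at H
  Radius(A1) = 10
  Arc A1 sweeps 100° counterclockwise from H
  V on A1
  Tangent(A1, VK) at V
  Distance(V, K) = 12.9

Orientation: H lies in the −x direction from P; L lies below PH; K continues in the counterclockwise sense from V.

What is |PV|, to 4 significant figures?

62.26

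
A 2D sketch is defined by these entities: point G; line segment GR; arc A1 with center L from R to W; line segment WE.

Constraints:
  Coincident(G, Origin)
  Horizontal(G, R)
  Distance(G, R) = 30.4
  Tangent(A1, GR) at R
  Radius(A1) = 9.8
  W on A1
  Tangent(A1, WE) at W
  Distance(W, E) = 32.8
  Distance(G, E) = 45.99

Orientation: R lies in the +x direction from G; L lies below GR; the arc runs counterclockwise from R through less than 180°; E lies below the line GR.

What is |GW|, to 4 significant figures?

22.59

G is at the origin; G and R share the same y with |GR| = 30.4 and R on the +x side, so R = (30.40, 0.000). The tangent condition forces LR to be normal to GR, so L = R + (0, -9.8) = (30.40, -9.800). Since LW ⟂ WE (tangency), |LE| = √(9.8² + 32.8²) = 34.23 regardless of where W sits on A1. So E lies on both circle(G, 45.99) and circle(L, 34.23); the below-GR intersection is E = (18.76, -41.99). W is the foot of the tangent from E: W = (20.62, -9.244).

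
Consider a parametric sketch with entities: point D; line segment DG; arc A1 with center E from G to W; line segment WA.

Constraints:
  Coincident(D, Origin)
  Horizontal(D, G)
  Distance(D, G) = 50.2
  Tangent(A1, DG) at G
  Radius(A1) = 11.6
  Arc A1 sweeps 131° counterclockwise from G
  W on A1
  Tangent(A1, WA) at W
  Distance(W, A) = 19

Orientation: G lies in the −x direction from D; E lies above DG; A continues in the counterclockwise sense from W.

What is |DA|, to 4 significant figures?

63.50

D is at the origin; DG is horizontal with |DG| = 50.2 and G on the −x side, so G = (-50.20, 0.000). The tangent condition forces EG to be normal to DG, so E = G + (0, 11.6) = (-50.20, 11.60). On A1, G sits at bearing -90° from E; a 131° counterclockwise sweep puts W at bearing 41°, so W = E + 11.6·(cos 41°, sin 41°) = (-41.45, 19.21). Tangency of A1 to WA means the radius EW is perpendicular to WA, so WA runs along (−sin 41°, cos 41°); with |WA| = 19.0, A = (-53.91, 33.55). Then |DA| = |A − D| = 63.50.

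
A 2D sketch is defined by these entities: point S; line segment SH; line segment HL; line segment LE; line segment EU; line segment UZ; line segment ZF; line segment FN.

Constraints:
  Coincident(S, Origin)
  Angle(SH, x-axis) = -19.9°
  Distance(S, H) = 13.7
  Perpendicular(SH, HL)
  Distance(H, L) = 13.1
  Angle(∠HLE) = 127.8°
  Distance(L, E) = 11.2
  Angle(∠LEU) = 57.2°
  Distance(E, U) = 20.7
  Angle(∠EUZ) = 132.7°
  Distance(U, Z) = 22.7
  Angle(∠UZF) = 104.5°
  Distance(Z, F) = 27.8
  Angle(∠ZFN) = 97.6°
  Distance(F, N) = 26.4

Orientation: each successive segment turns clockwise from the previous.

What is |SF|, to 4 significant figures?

43.15

S is at the origin; SH runs at -19.9° with length 13.7, so H = (12.88, -4.663). SH ⟂ HL, so HL runs at -109.9°; with |HL| = 13.1, L = (8.423, -16.98). ∠HLE = 127.8° gives LE at -162.1° from the x-axis; with |LE| = 11.2, E = (-2.235, -20.42). ∠LEU = 57.2° gives EU at 75.10° from the x-axis; with |EU| = 20.7, U = (3.088, -0.4194). ∠EUZ = 132.7° gives UZ at 27.80° from the x-axis; with |UZ| = 22.7, Z = (23.17, 10.17). ∠UZF = 104.5° gives ZF at -47.70° from the x-axis; with |ZF| = 27.8, F = (41.88, -10.39). Then |SF| = |F − S| = 43.15.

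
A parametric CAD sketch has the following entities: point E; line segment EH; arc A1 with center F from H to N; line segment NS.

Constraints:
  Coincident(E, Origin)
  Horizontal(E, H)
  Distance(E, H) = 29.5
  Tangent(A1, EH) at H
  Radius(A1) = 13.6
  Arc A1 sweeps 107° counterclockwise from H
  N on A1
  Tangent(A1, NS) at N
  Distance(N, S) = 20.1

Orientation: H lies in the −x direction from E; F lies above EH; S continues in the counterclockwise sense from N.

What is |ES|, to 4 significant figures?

43.06

E is at the origin; E and H share the same y with |EH| = 29.5 and H on the −x side, so H = (-29.50, 0.000). The tangent condition forces FH to be normal to EH, so F = H + (0, 13.6) = (-29.50, 13.60). On A1, H sits at bearing -90° from F; a 107° counterclockwise sweep puts N at bearing 17°, so N = F + 13.6·(cos 17°, sin 17°) = (-16.49, 17.58). A1 meets NS tangentially, so FN is at right angles to NS, so NS runs along (−sin 17°, cos 17°); with |NS| = 20.1, S = (-22.37, 36.80). Then |ES| = |S − E| = 43.06.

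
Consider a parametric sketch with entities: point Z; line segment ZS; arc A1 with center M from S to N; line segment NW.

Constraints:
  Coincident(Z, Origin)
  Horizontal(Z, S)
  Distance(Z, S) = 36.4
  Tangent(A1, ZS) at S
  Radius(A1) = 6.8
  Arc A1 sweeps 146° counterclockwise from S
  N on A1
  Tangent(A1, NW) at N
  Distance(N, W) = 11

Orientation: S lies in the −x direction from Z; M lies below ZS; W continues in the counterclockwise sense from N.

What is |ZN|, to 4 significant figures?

42.08

Z is at the origin; ZS is horizontal with |ZS| = 36.4 and S on the −x side, so S = (-36.40, 0.000). A1 meets ZS tangentially, so MS is at right angles to ZS, so M = S + (0, -6.8) = (-36.40, -6.800). On A1, S sits at bearing 90° from M; a 146° counterclockwise sweep puts N at bearing 236°, so N = M + 6.8·(cos 236°, sin 236°) = (-40.20, -12.44). Then |ZN| = |N − Z| = 42.08.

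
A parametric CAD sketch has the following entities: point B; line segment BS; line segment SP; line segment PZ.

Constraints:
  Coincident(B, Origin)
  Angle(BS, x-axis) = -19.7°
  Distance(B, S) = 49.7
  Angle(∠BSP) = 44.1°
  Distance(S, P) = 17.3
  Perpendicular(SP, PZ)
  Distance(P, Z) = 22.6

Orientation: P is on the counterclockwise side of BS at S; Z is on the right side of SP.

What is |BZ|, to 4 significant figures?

60.07

B is at the origin; BS runs at -19.7° with length 49.7, so S = 49.7·(cos -19.7°, sin -19.7°) = (46.79, -16.75). ∠BSP = 44.1°, so SP runs at -19.7° + (180° − 44.1°) = 116.2° from the x-axis; with |SP| = 17.3, P = S + 17.3·(cos 116.2°, sin 116.2°) = (39.15, -1.231). SP ⟂ PZ; with |PZ| = 22.6 on the right of SP, Z = P + 22.6·(0.8973, 0.4415) = (59.43, 8.747). Then |BZ| = |Z − B| = 60.07.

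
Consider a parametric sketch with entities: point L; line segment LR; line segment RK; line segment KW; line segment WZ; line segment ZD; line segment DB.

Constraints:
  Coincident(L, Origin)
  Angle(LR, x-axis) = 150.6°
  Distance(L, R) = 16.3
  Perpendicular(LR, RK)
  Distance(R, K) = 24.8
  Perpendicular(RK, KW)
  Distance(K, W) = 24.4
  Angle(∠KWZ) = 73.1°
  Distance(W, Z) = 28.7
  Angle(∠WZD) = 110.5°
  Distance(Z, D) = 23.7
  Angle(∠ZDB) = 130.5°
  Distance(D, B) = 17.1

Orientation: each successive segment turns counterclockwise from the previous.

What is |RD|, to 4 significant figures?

8.655

∠KWZ = 73.1° gives WZ at 77.50° from the x-axis; with |WZ| = 28.7, Z = (1.094, 2.437). ∠WZD = 110.5° gives ZD at 147.0° from the x-axis; with |ZD| = 23.7, D = (-18.78, 15.35). Then |RD| = |D − R| = 8.655.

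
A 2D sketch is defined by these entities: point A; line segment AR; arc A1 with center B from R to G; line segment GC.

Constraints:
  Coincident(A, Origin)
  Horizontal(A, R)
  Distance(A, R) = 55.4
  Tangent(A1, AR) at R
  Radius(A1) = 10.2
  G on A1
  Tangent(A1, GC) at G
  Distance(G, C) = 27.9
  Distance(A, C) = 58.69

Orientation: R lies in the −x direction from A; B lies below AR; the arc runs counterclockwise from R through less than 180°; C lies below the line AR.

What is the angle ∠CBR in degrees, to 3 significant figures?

159°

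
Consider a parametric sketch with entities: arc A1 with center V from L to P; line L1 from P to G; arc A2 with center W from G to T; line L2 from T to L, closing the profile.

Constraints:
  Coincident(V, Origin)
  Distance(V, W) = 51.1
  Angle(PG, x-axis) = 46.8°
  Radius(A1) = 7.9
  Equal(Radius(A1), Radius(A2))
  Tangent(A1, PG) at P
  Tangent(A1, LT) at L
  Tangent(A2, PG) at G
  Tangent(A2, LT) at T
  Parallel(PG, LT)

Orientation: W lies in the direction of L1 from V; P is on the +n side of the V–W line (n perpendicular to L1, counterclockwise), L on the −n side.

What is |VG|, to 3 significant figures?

51.7

The slot axis is L1's direction at 46.8°, so u = (cos 46.8°, sin 46.8°) = (0.685, 0.729) and n = (−sin 46.8°, cos 46.8°) = (-0.729, 0.685). V is at the origin and W lies 51.1 along u from V, so W = 51.1·u = (35.0, 37.3). Tangency of A1 to both parallel lines with radius 7.9 puts P and L at V ± 7.9·n: P = (-5.76, 5.41), L = (5.76, -5.41). Equal radii place G and T the same way about W: G = W + 7.9·n = (29.2, 42.7), T = W − 7.9·n = (40.7, 31.8). Then |VG| = |G − V| = 51.7.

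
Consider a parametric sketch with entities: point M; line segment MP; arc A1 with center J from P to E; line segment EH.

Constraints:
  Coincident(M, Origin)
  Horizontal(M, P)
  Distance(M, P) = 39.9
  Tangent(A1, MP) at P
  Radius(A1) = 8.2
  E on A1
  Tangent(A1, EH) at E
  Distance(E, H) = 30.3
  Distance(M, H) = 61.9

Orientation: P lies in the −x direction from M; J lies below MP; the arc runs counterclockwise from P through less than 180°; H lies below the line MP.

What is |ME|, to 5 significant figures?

48.771

Checks: M.y = 0.00, P.y = 0.00 ✓; |JE| = 8.200 ✓; ∠(JE, EH) = 90.00° ✓; |EH| = 30.30 ✓; |MH| = 61.90 ✓.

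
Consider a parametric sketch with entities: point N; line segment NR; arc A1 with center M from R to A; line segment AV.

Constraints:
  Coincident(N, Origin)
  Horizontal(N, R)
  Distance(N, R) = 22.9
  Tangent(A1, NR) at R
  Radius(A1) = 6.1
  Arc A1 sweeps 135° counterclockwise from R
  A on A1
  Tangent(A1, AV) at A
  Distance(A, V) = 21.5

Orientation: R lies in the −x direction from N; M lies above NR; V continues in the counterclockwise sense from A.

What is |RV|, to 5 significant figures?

27.835

N is at the origin; NR is horizontal with |NR| = 22.9 and R on the −x side, so R = (-22.900, 0.0000). Tangency of A1 to NR means the radius MR is perpendicular to NR, so M = R + (0, 6.1) = (-22.900, 6.1000). On A1, R sits at bearing -90° from M; a 135° counterclockwise sweep puts A at bearing 45°, so A = M + 6.1·(cos 45°, sin 45°) = (-18.587, 10.413). Since A1 is tangent to AV there, MA ⟂ AV, so AV runs along (−sin 45°, cos 45°); with |AV| = 21.5, V = (-33.789, 25.616). Then |RV| = |V − R| = 27.835.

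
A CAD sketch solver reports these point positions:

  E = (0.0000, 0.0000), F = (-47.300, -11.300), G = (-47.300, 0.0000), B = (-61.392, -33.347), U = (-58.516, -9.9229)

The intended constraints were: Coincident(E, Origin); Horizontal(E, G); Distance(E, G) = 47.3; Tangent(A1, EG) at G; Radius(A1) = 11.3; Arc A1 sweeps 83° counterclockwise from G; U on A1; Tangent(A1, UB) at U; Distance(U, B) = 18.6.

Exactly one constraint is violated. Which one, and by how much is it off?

Distance(U, B) = 18.6 — off by 5.00.

E = (0.00, 0.00) ✓; E.y = 0.00, G.y = 0.00 ✓; |EG| = 47.30 ✓; ∠(FG, GE) = 90.00° ✓; |FG| = 11.30 ✓; bearing(F→U) − bearing(F→G) = 83.00° ✓; |FU| = 11.30 ✓; ∠(FU, UB) = 90.00° ✓; |UB| = 23.60 ✗.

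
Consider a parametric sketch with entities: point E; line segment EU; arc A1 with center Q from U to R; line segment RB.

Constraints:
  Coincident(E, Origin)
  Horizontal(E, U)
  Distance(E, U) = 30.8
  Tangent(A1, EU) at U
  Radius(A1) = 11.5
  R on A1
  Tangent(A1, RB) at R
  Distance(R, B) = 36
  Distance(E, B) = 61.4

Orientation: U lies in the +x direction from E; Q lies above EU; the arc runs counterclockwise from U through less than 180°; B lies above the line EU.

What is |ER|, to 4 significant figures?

44.17

Checks: |QU| = 11.50 ✓; |QR| = 11.50 ✓; ∠(QR, RB) = 90.00° ✓; |RB| = 36.00 ✓; |EB| = 61.40 ✓.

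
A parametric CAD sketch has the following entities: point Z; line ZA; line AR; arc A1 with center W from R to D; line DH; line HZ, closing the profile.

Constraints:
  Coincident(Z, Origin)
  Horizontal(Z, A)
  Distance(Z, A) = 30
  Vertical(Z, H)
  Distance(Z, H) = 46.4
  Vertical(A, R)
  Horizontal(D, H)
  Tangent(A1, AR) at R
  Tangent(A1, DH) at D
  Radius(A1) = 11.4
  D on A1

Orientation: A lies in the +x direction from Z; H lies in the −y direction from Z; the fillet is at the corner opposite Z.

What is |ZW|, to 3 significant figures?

39.6

Z is at the origin; ZA is horizontal with |ZA| = 30.0 and A on the +x side, so A = (30.0, 0.00). Z and H share the same x with |ZH| = 46.4 and H on the −y side, so H = (0.00, -46.4). The virtual corner opposite Z is at (30.0, -46.4). Since A1 is tangent to AR there, WR ⟂ AR and since A1 is tangent to DH there, WD ⟂ DH, with radius 11.4, so the center W sits 11.4 in from both sides at W = (18.6, -35.0). Then |ZW| = |W − Z| = 39.6.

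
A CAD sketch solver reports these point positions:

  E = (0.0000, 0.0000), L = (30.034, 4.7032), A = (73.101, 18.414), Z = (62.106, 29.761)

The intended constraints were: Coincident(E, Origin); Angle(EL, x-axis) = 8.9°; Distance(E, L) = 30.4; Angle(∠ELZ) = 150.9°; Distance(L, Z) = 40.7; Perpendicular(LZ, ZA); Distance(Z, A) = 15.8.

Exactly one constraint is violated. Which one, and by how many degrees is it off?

Perpendicular(LZ, ZA) — off by 6.10°.

E = (0.00, 0.00) ✓; EL at 8.900° ✓; |EL| = 30.40 ✓; ∠ELZ = 150.9° ✓; |LZ| = 40.70 ✓; ∠(LZ, ZA) = 83.90° ✗; |ZA| = 15.80 ✓.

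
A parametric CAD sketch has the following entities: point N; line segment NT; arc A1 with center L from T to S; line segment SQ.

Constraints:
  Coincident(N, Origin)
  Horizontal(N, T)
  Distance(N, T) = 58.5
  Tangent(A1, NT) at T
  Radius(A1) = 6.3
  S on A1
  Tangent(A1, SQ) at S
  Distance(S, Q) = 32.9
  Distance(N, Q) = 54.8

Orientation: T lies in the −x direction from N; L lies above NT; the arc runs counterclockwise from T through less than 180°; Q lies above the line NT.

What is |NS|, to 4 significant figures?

52.71

Checks: |LS| = 6.300 ✓; ∠(LS, SQ) = 90.00° ✓; |SQ| = 32.90 ✓; |NQ| = 54.80 ✓.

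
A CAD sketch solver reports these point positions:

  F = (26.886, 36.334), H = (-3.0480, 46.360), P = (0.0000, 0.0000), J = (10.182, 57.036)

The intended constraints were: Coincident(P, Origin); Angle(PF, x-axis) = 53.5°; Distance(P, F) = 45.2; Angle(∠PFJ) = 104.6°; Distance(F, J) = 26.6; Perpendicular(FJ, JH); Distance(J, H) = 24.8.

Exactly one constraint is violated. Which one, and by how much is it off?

Distance(J, H) = 24.8 — off by 7.80.

P = (0.00, 0.00) ✓; PF at 53.50° ✓; |PF| = 45.20 ✓; ∠PFJ = 104.6° ✓; |FJ| = 26.60 ✓; ∠(FJ, JH) = 90.00° ✓; |JH| = 17.00 ✗.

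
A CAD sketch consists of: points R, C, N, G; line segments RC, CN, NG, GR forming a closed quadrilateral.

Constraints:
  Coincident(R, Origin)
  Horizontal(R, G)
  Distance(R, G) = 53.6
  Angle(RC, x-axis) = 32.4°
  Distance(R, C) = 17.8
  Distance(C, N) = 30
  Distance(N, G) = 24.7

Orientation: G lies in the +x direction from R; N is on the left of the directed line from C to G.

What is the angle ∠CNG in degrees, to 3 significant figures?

92.7°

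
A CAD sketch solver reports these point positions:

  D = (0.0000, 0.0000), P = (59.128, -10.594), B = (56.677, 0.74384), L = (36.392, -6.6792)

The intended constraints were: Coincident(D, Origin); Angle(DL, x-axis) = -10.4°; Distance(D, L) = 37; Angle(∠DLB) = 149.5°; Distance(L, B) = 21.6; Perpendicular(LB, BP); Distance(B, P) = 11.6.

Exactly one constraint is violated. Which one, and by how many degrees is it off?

Perpendicular(LB, BP) — off by 7.90°.

D = (0.00, 0.00) ✓; DL at -10.40° ✓; |DL| = 37.00 ✓; ∠DLB = 149.5° ✓; |LB| = 21.60 ✓; ∠(LB, BP) = 97.90° ✗; |BP| = 11.60 ✓.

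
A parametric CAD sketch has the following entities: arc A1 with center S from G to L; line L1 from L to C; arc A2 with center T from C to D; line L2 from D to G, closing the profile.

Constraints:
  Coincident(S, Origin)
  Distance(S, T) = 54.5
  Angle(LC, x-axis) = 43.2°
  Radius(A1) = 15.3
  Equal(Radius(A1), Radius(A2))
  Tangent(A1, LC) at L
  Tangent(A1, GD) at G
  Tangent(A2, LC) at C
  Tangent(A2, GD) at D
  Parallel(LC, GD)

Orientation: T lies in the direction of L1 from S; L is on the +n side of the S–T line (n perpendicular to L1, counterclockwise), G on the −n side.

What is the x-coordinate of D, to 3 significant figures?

50.2

Tangency of A1 to both parallel lines with radius 15.3 puts L and G at S ± 15.3·n: L = (-10.5, 11.2), G = (10.5, -11.2). Equal radii place C and D the same way about T: C = T + 15.3·n = (29.3, 48.5), D = T − 15.3·n = (50.2, 26.2). So D.x = 50.2.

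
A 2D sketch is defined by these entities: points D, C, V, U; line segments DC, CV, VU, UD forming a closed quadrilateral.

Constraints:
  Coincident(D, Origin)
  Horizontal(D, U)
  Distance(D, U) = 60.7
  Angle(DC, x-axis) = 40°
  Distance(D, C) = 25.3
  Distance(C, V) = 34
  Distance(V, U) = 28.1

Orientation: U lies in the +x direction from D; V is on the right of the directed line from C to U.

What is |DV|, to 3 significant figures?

38.4

Checks: |CV| = 34.00 ✓; |VU| = 28.10 ✓.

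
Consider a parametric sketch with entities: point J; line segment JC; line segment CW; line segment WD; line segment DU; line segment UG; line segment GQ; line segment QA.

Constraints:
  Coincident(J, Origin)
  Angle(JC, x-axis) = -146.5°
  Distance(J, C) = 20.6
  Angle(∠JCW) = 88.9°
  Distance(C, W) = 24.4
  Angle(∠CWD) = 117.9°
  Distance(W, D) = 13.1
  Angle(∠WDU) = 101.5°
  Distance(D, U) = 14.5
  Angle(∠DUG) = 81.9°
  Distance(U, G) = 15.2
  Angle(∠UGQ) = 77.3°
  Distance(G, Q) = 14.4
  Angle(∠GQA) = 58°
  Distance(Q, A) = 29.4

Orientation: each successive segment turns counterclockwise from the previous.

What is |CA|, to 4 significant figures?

36.67

J is at the origin; JC runs at -146.5° with length 20.6, so C = (-17.18, -11.37). ∠JCW = 88.9° gives CW at -55.40° from the x-axis; with |CW| = 24.4, W = (-3.323, -31.45). ∠CWD = 117.9° gives WD at 6.700° from the x-axis; with |WD| = 13.1, D = (9.688, -29.93). ∠WDU = 101.5° gives DU at 85.20° from the x-axis; with |DU| = 14.5, U = (10.90, -15.48). ∠DUG = 81.9° gives UG at -176.7° from the x-axis; with |UG| = 15.2, G = (-4.274, -16.35). ∠UGQ = 77.3° gives GQ at -74.00° from the x-axis; with |GQ| = 14.4, Q = (-0.3044, -30.19). ∠GQA = 58.0° gives QA at 48.00° from the x-axis; with |QA| = 29.4, A = (19.37, -8.346). Then |CA| = |A − C| = 36.67.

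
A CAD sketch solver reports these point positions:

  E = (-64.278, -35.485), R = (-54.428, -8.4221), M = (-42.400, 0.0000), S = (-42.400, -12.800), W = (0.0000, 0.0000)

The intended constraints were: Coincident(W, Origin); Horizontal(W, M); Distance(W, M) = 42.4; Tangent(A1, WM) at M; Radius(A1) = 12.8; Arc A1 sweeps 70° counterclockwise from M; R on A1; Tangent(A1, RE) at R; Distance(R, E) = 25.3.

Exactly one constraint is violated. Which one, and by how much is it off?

Distance(R, E) = 25.3 — off by 3.50.

W = (0.00, 0.00) ✓; W.y = 0.00, M.y = 0.00 ✓; |WM| = 42.40 ✓; ∠(SM, MW) = 90.00° ✓; |SM| = 12.80 ✓; bearing(S→R) − bearing(S→M) = 70.00° ✓; |SR| = 12.80 ✓; ∠(SR, RE) = 90.00° ✓; |RE| = 28.80 ✗.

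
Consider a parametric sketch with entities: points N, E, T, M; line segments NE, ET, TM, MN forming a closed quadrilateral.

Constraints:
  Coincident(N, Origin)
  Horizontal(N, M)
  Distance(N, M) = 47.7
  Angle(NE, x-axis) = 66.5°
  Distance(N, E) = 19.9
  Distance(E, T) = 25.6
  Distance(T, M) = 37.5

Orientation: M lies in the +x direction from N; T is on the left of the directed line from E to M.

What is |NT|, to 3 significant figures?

43.7

N is at the origin; N and M share the same y with |NM| = 47.7 and M in +x, so M = (47.7, 0). NE runs at 66.5° with |NE| = 19.9, so E = (7.94, 18.2). T is determined by |ET| = 25.6 and |TM| = 37.5 together: it lies at the intersection of circle(E, 25.6) and circle(M, 37.5). With |EM| = 43.8, the foot of the radical line on EM is 13.3 from E and the perpendicular offset is √(25.6² − 13.3²) = 21.9. Taking the left-of-EM solution: T = (29.1, 32.6).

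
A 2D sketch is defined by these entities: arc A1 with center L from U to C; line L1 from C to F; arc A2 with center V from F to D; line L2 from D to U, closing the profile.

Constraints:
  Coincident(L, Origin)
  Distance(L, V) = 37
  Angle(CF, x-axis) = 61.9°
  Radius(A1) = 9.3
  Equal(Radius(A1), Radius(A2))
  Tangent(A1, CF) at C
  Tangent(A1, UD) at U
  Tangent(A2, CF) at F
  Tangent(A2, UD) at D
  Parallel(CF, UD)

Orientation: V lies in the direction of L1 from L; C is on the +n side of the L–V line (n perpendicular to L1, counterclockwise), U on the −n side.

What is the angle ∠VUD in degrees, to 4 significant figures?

14.11°

The slot axis is L1's direction at 61.9°, so u = (cos 61.9°, sin 61.9°) = (0.4710, 0.8821) and n = (−sin 61.9°, cos 61.9°) = (-0.8821, 0.4710). L is at the origin and V lies 37.0 along u from L, so V = 37.0·u = (17.43, 32.64). Tangency of A1 to both parallel lines with radius 9.3 puts C and U at L ± 9.3·n: C = (-8.204, 4.380), U = (8.204, -4.380). Equal radii place F and D the same way about V: F = V + 9.3·n = (9.224, 37.02), D = V − 9.3·n = (25.63, 28.26). Then cos ∠VUD = UV·UD / (|UV||UD|), giving 14.11°.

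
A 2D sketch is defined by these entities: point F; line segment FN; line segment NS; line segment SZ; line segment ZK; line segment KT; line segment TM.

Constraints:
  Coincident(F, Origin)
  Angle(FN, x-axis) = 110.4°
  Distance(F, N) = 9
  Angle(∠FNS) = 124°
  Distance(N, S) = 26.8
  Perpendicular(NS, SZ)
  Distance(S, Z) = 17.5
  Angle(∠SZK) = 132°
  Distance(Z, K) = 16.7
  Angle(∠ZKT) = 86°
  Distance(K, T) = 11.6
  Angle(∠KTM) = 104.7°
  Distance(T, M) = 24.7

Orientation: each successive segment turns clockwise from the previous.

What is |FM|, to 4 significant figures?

28.28

F is at the origin; FN runs at 110.4° with length 9.0, so N = (-3.137, 8.436). ∠FNS = 124.0° gives NS at 54.40° from the x-axis; with |NS| = 26.8, S = (12.46, 30.23). NS ⟂ SZ, so SZ runs at -35.60°; with |SZ| = 17.5, Z = (26.69, 20.04). ∠SZK = 132.0° gives ZK at -83.60° from the x-axis; with |ZK| = 16.7, K = (28.55, 3.444). ∠ZKT = 86.0° gives KT at -177.6° from the x-axis; with |KT| = 11.6, T = (16.96, 2.958). ∠KTM = 104.7° gives TM at 107.1° from the x-axis; with |TM| = 24.7, M = (9.702, 26.57). Then |FM| = |M − F| = 28.28.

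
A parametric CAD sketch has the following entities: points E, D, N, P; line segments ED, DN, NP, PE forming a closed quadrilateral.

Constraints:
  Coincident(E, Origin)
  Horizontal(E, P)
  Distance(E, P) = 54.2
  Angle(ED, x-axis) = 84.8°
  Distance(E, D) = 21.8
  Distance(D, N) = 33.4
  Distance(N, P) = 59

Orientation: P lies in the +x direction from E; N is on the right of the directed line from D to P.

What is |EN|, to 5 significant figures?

11.803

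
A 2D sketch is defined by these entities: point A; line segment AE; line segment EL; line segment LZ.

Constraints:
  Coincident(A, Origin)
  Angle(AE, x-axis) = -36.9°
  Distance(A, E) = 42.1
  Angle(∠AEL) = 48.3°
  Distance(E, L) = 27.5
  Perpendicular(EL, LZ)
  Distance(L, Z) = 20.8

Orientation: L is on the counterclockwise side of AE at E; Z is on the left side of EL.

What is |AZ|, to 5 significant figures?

10.646

A is at the origin; AE runs at -36.9° with length 42.1, so E = 42.1·(cos -36.9°, sin -36.9°) = (33.667, -25.278). ∠AEL = 48.3°, so EL runs at -36.9° + (180° − 48.3°) = 94.800° from the x-axis; with |EL| = 27.5, L = E + 27.5·(cos 94.800°, sin 94.800°) = (31.366, 2.1259). EL ⟂ LZ; with |LZ| = 20.8 on the left of EL, Z = L + 20.8·(-0.99649, -0.083678) = (10.639, 0.38536). Then |AZ| = |Z − A| = 10.646.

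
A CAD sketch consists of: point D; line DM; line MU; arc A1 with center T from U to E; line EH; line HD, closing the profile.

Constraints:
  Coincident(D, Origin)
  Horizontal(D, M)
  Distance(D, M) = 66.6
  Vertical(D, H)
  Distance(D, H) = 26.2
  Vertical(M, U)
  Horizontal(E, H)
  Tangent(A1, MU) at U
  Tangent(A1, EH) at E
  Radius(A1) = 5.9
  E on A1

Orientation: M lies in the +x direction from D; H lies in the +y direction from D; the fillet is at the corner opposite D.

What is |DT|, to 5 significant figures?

64.005

D is at the origin; DM is horizontal with |DM| = 66.6 and M on the +x side, so M = (66.600, 0.0000). D and H share the same x with |DH| = 26.2 and H on the +y side, so H = (0.0000, 26.200). The virtual corner opposite D is at (66.600, 26.200). A1 meets MU tangentially, so TU is at right angles to MU and the tangent condition forces TE to be normal to EH, with radius 5.9, so the center T sits 5.9 in from both sides at T = (60.700, 20.300). Then |DT| = |T − D| = 64.005.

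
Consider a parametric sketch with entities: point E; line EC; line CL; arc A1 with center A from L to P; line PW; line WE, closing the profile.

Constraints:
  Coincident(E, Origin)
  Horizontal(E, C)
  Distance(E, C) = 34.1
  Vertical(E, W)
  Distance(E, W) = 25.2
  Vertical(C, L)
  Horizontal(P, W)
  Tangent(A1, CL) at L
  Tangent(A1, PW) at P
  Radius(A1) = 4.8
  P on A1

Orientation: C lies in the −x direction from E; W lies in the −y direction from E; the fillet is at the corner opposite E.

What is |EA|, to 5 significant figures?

35.702

E and W share the same x with |EW| = 25.2 and W on the −y side, so W = (0.0000, -25.200). The virtual corner opposite E is at (-34.100, -25.200). Tangency of A1 to CL means the radius AL is perpendicular to CL and tangency of A1 to PW means the radius AP is perpendicular to PW, with radius 4.8, so the center A sits 4.8 in from both sides at A = (-29.300, -20.400). Then |EA| = |A − E| = 35.702.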